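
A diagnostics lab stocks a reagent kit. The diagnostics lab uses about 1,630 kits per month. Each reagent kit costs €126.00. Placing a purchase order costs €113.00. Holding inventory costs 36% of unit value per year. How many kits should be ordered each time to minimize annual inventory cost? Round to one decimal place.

Q* ≈ 312.2 kits

Annual demand D = 1,630 × 12 = 19,560.
Holding cost H = 0.36 × €126.00 = €45.3600 per unit per year.
EOQ = √(2DS / H) = √(2 × 19,560 × 113 / 45.36).
= √(4,420,560 / 45.36) = √97,455.0265 ≈ 312.178.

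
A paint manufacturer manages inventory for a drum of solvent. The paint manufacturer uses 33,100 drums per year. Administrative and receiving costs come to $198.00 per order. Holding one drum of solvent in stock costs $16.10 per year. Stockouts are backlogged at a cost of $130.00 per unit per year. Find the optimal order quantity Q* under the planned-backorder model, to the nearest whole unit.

Q* ≈ 957 drums

With planned backorders, Q* = √(2DS/H) · √((H+B)/B).
√(2DS/H) = √(2 × 33,100 × 198 / 16.1) = 902.295.
√((H+B)/B) = √((16.1+130)/130) = 1.0601.
Q* ≈ 956.538.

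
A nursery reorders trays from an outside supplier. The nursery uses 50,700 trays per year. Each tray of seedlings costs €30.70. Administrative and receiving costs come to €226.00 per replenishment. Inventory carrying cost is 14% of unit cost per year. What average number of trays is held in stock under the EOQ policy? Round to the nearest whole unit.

Average inventory ≈ 1,155 trays

Holding cost H = 0.14 × €30.70 = €4.2980 per unit per year.
Q* = √(2DS/H) = √(2 × 50,700 × 226 / 4.298) ≈ 2309.09.
Average inventory = Q*/2 ≈ 2309.09 / 2 = 1154.543.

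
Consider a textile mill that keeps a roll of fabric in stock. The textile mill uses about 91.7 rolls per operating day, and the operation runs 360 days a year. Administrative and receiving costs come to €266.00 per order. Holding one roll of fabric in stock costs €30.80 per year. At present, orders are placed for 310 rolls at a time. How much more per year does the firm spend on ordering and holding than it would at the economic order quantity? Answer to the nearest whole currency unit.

Annual demand D = 91.7 × 360 = 33,012.
EOQ = √(2DS/H) = √(2 × 33,012 × 266 / 30.8) ≈ 755.12.
Cost at Q* = (D/Q*)S + (Q*/2)H = √(2DSH) ≈ €23,257.72.
Cost at Q = 310: (33,012/310)×266 + (310/2)×30.8 = €28,326.43 + €4,774.00 = €33,100.43.
Excess = €33,100.43 − €23,257.72 = €9,842.71.

Extra cost ≈ €9,843 per year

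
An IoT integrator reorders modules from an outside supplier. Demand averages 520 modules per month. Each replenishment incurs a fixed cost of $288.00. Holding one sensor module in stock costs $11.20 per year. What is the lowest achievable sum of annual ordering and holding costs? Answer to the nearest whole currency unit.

Annual demand D = 520 × 12 = 6,240.
The optimal lot size = √(2DS/H) = √(2 × 6,240 × 288 / 11.2) ≈ 566.49.
At Q*, ordering cost (D/Q*)S equals holding cost (Q*/2)H, each = √(DSH/2).
Minimum total = √(2DSH) = √(2 × 6,240 × 288 × 11.2) ≈ 6344.721.

TC* ≈ $6,345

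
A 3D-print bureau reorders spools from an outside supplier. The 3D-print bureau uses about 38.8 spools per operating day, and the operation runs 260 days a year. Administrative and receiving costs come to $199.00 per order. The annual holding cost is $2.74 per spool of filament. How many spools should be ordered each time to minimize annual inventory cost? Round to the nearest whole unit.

Q* ≈ 1,211 spools

Annual demand D = 38.8 × 260 = 10,088.
EOQ = √(2DS / H) = √(2 × 10,088 × 199 / 2.74).
= √(4,015,024 / 2.74) = √1,465,337.2263 ≈ 1210.511.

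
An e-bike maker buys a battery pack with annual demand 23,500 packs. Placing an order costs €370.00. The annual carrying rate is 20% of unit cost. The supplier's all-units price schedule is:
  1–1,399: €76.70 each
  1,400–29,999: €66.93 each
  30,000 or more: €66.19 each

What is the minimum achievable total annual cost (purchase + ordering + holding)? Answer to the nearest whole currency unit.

TC* ≈ €1,588,436

Holding cost per unit per year at price C is H = 0.20·C.
For each price level, check whether its EOQ is feasible; otherwise the best quantity at that price is the breakpoint.
EOQ at €76.70 = 1064.7 (feasible in tier 1): TC = 23,500×€76.70 + (23,500/1064.7)×370 + (1064.7/2)×0.20×€76.70 = €1,818,782.87.
EOQ at €66.93 = 1139.8 < 1400, so use break Q=1400: TC = 23,500×€66.93 + (23,500/1400.0)×370 + (1400.0/2)×0.20×€66.93 = €1,588,435.91.
EOQ at €66.19 = 1146.1 < 30000, so use break Q=30000: TC = 23,500×€66.19 + (23,500/30000.0)×370 + (30000.0/2)×0.20×€66.19 = €1,754,324.83.
Lowest total cost among the candidates is at Q = 1400.0.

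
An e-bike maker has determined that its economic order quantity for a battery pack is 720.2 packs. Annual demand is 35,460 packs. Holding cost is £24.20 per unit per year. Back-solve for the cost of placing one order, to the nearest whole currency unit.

The basic EOQ model gives Q* = √(2DS/H); rearrange for the unknown.
From Q* = √(2DS/H): S = Q*²H / (2D) = 720.2² × 24.2 / (2 × 35,460) = 176.9917.

S ≈ £177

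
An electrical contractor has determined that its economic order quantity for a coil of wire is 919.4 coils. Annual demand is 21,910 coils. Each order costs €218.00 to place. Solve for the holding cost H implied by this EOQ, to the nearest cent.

Invert the EOQ relation Q*² = 2DS/H.
From Q* = √(2DS/H): H = 2DS / Q*² = 2 × 21,910 × 218 / 919.4² = 11.3011.

H ≈ €11.30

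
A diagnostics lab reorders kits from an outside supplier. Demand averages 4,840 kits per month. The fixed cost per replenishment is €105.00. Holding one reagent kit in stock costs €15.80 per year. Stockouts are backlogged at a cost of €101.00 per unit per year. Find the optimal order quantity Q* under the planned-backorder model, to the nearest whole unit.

Annual demand D = 4,840 × 12 = 58,080.
With planned backorders, Q* = √(2DS/H) · √((H+B)/B).
√(2DS/H) = √(2 × 58,080 × 105 / 15.8) = 878.606.
√((H+B)/B) = √((15.8+101)/101) = 1.0754.
Q* ≈ 944.833.

Q* ≈ 945 kits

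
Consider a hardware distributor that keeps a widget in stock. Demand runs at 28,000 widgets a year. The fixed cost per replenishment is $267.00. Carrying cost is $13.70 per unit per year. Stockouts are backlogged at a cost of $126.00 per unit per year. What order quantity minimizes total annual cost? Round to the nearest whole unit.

Q* ≈ 1,100 widgets

With planned backorders, Q* = √(2DS/H) · √((H+B)/B).
√(2DS/H) = √(2 × 28,000 × 267 / 13.7) = 1044.695.
√((H+B)/B) = √((13.7+126)/126) = 1.0530.
Q* ≈ 1100.024.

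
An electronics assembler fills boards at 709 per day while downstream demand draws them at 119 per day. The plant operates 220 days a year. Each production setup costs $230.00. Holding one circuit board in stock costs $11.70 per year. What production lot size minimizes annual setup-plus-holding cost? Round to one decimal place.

Annual demand D = 119 × 220 = 26,180.
Production build-up factor (1 − d/p) = 1 − 119/709 = 0.8322.
Q* = √(2DS / (H(1 − d/p))) = √(2 × 26,180 × 230 / (11.7 × 0.8322)).
= √(12,042,800 / 9.7362) ≈ 1112.162.

Q* ≈ 1,112.2 boards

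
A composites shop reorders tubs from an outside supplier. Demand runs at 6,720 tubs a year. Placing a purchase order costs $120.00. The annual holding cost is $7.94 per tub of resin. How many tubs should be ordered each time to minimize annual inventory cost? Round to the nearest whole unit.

Q* ≈ 451 tubs

EOQ = √(2DS / H) = √(2 × 6,720 × 120 / 7.94).
= √(1,612,800 / 7.94) = √203,123.4257 ≈ 450.692.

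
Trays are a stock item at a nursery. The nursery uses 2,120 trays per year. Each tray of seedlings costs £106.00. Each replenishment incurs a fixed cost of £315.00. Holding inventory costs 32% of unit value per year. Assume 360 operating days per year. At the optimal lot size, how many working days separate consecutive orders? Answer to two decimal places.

Holding cost H = 0.32 × £106.00 = £33.9200 per unit per year.
The optimal lot size = √(2DS/H) = √(2 × 2,120 × 315 / 33.92) ≈ 198.43.
Cycle time = Q*/D × 360 = 198.43 / 2,120 × 360 ≈ 33.696 days.

T ≈ 33.70 days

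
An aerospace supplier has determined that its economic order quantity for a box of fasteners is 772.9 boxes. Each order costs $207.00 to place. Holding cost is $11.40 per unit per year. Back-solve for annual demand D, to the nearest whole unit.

The basic EOQ model gives Q* = √(2DS/H); rearrange for the unknown.
From Q* = √(2DS/H): D = Q*²H / (2S) = 772.9² × 11.4 / (2 × 207) = 16449.440.

D ≈ 16,449 boxes per year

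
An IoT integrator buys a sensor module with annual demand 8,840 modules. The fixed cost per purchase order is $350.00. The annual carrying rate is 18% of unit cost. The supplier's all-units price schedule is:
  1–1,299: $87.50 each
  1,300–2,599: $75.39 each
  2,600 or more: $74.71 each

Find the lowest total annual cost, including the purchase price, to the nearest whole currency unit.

TC* ≈ $677,648

Holding cost per unit per year at price C is H = 0.18·C.
Evaluate total cost at each tier's feasible EOQ or, if the EOQ is below the tier, at the tier's minimum quantity.
EOQ at $87.50 = 626.8 (feasible in tier 1): TC = 8,840×$87.50 + (8,840/626.8)×350 + (626.8/2)×0.18×$87.50 = $783,372.23.
EOQ at $75.39 = 675.3 < 1300, so use break Q=1300: TC = 8,840×$75.39 + (8,840/1300.0)×350 + (1300.0/2)×0.18×$75.39 = $677,648.23.
EOQ at $74.71 = 678.3 < 2600, so use break Q=2600: TC = 8,840×$74.71 + (8,840/2600.0)×350 + (2600.0/2)×0.18×$74.71 = $679,108.54.
Lowest total cost among the candidates is at Q = 1300.0.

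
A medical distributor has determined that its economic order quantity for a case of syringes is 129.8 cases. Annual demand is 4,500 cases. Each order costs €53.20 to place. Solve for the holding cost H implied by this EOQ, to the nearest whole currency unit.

The basic EOQ model gives Q* = √(2DS/H); rearrange for the unknown.
From Q* = √(2DS/H): H = 2DS / Q*² = 2 × 4,500 × 53.2 / 129.8² = 28.4187.

H ≈ €28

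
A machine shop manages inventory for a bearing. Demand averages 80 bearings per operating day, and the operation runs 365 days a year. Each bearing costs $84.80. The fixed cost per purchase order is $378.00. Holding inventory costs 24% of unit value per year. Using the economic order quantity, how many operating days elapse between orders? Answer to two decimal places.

Annual demand D = 80 × 365 = 29,200.
Holding cost H = 0.24 × $84.80 = $20.3520 per unit per year.
EOQ = √(2DS/H) = √(2 × 29,200 × 378 / 20.352) ≈ 1041.47.
Cycle time = Q*/D × 365 = 1041.47 / 29,200 × 365 ≈ 13.018 days.

T ≈ 13.02 days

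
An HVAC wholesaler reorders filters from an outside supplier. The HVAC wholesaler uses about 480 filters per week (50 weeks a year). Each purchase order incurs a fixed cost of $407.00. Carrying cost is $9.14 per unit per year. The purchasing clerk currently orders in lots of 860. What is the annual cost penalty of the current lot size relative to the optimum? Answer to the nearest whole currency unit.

Extra cost ≈ $1,926 per year

Annual demand D = 480 × 50 = 24,000.
EOQ = √(2DS/H) = √(2 × 24,000 × 407 / 9.14) ≈ 1461.99.
Cost at Q* = (D/Q*)S + (Q*/2)H = √(2DSH) ≈ $13,362.60.
Cost at Q = 860: (24,000/860)×407 + (860/2)×9.14 = $11,358.14 + $3,930.20 = $15,288.34.
Excess = $15,288.34 − $13,362.60 = $1,925.74.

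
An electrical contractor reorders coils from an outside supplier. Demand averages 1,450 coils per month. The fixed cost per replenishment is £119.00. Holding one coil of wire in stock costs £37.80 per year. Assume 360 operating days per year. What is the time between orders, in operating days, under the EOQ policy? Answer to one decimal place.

Annual demand D = 1,450 × 12 = 17,400.
The optimal lot size = √(2DS/H) = √(2 × 17,400 × 119 / 37.8) ≈ 330.99.
Cycle time = Q*/D × 360 = 330.99 / 17,400 × 360 ≈ 6.848 days.

T ≈ 6.8 days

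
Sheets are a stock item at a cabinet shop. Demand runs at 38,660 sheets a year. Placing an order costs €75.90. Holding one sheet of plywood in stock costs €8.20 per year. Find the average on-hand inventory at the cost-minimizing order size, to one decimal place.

Average inventory ≈ 423.0 sheets

Q* = √(2DS/H) = √(2 × 38,660 × 75.9 / 8.2) ≈ 845.98.
Average inventory = Q*/2 ≈ 845.98 / 2 = 422.990.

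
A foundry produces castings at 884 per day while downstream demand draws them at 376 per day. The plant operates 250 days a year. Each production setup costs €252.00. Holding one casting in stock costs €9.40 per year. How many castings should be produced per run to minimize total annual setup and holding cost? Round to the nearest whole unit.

Annual demand D = 376 × 250 = 94,000.
Production build-up factor (1 − d/p) = 1 − 376/884 = 0.5747.
Q* = √(2DS / (H(1 − d/p))) = √(2 × 94,000 × 252 / (9.4 × 0.5747)).
= √(47,376,000 / 5.4018) ≈ 2961.485.

Q* ≈ 2,961 castings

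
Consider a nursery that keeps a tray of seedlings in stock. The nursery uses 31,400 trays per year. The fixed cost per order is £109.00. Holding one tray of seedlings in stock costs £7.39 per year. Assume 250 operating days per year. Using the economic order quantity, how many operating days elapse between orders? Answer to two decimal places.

T ≈ 7.66 days

The optimal lot size = √(2DS/H) = √(2 × 31,400 × 109 / 7.39) ≈ 962.43.
Cycle time = Q*/D × 250 = 962.43 / 31,400 × 250 ≈ 7.663 days.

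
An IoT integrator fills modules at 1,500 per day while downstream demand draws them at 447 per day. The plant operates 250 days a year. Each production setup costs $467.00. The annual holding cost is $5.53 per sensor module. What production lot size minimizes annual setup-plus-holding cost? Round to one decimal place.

Annual demand D = 447 × 250 = 111,750.
Production build-up factor (1 − d/p) = 1 − 447/1,500 = 0.7020.
Q* = √(2DS / (H(1 − d/p))) = √(2 × 111,750 × 467 / (5.53 × 0.7020)).
= √(104,374,500 / 3.8821) ≈ 5185.207.

Q* ≈ 5,185.2 modules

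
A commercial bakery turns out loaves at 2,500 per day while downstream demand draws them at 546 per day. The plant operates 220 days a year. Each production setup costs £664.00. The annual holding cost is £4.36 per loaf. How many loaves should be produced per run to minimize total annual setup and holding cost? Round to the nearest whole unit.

Annual demand D = 546 × 220 = 120,120.
Production build-up factor (1 − d/p) = 1 − 546/2,500 = 0.7816.
Q* = √(2DS / (H(1 − d/p))) = √(2 × 120,120 × 664 / (4.36 × 0.7816)).
= √(159,519,360 / 3.4078) ≈ 6841.813.

Q* ≈ 6,842 loaves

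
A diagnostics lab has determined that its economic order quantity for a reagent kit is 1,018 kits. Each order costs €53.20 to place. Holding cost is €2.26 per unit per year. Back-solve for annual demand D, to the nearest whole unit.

D ≈ 22,012 kits per year

Invert the EOQ relation Q*² = 2DS/H.
From Q* = √(2DS/H): D = Q*²H / (2S) = 1,018² × 2.26 / (2 × 53.2) = 22012.145.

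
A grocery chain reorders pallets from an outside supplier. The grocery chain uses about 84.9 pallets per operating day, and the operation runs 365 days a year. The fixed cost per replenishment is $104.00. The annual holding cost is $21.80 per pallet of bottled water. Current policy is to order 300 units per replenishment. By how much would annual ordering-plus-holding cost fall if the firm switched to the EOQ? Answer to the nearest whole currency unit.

Extra cost ≈ $2,159 per year

Annual demand D = 84.9 × 365 = 30,988.5.
EOQ = √(2DS/H) = √(2 × 30,988.5 × 104 / 21.8) ≈ 543.76.
Cost at Q* = (D/Q*)S + (Q*/2)H = √(2DSH) ≈ $11,853.87.
Cost at Q = 300: (30,988.5/300)×104 + (300/2)×21.8 = $10,742.68 + $3,270.00 = $14,012.68.
Excess = $14,012.68 − $11,853.87 = $2,158.81.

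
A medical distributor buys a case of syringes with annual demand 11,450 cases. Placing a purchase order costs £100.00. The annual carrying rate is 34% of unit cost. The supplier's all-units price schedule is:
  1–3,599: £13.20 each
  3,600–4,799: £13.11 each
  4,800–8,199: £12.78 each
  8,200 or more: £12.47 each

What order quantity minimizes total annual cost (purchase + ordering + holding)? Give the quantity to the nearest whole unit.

Holding cost per unit per year at price C is H = 0.34·C.
Evaluate total cost at each tier's feasible EOQ or, if the EOQ is below the tier, at the tier's minimum quantity.
EOQ at £13.20 = 714.3 (feasible in tier 1): TC = 11,450×£13.20 + (11,450/714.3)×100 + (714.3/2)×0.34×£13.20 = £154,345.86.
EOQ at £13.11 = 716.8 < 3600, so use break Q=3600: TC = 11,450×£13.11 + (11,450/3600.0)×100 + (3600.0/2)×0.34×£13.11 = £158,450.88.
EOQ at £12.78 = 726.0 < 4800, so use break Q=4800: TC = 11,450×£12.78 + (11,450/4800.0)×100 + (4800.0/2)×0.34×£12.78 = £156,998.02.
EOQ at £12.47 = 734.9 < 8200, so use break Q=8200: TC = 11,450×£12.47 + (11,450/8200.0)×100 + (8200.0/2)×0.34×£12.47 = £160,304.31.
Lowest total cost is £154,345.86 at Q = 714.3.

Q* ≈ 714 cases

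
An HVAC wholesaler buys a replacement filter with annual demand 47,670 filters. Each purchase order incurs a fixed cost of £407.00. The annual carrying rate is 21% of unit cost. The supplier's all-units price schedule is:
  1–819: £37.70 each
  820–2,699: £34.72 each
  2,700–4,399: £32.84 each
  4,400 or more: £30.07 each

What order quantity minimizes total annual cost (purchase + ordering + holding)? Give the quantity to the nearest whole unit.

Q* ≈ 4,400 filters

Holding cost per unit per year at price C is H = 0.21·C.
Evaluate total cost at each tier's feasible EOQ or, if the EOQ is below the tier, at the tier's minimum quantity.
Tier 1 (£37.70): EOQ = 2213.9 exceeds tier's upper bound 819, so this tier is dominated.
EOQ at £34.72 = 2306.9 (feasible in tier 2): TC = 47,670×£34.72 + (47,670/2306.9)×407 + (2306.9/2)×0.21×£34.72 = £1,671,922.72.
EOQ at £32.84 = 2372.0 < 2700, so use break Q=2700: TC = 47,670×£32.84 + (47,670/2700.0)×407 + (2700.0/2)×0.21×£32.84 = £1,581,978.75.
EOQ at £30.07 = 2478.9 < 4400, so use break Q=4400: TC = 47,670×£30.07 + (47,670/4400.0)×407 + (4400.0/2)×0.21×£30.07 = £1,451,738.72.
Lowest total cost is £1,451,738.72 at Q = 4400.0.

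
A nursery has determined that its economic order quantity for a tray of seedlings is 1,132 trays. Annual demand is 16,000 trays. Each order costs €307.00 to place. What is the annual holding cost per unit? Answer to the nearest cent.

H ≈ €7.67

Invert the EOQ relation Q*² = 2DS/H.
From Q* = √(2DS/H): H = 2DS / Q*² = 2 × 16,000 × 307 / 1,132² = 7.6665.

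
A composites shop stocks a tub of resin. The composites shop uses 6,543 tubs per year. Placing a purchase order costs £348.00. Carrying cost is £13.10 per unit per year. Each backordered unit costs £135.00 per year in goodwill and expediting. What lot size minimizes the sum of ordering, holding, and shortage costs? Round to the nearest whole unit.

With planned backorders, Q* = √(2DS/H) · √((H+B)/B).
√(2DS/H) = √(2 × 6,543 × 348 / 13.1) = 589.600.
√((H+B)/B) = √((13.1+135)/135) = 1.0474.
Q* ≈ 617.544.

Q* ≈ 618 tubs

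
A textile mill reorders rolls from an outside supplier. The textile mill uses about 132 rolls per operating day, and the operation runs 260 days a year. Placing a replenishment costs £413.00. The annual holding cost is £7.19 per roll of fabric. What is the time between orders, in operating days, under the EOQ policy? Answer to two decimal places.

T ≈ 15.04 days

Annual demand D = 132 × 260 = 34,320.
EOQ = √(2DS/H) = √(2 × 34,320 × 413 / 7.19) ≈ 1985.63.
Cycle time = Q*/D × 260 = 1985.63 / 34,320 × 260 ≈ 15.043 days.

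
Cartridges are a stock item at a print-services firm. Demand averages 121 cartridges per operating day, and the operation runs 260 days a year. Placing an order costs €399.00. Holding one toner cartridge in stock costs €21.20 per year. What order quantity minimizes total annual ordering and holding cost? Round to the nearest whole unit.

Annual demand D = 121 × 260 = 31,460.
EOQ = √(2DS / H) = √(2 × 31,460 × 399 / 21.2).
= √(25,105,080 / 21.2) = √1,184,201.8868 ≈ 1088.210.

Q* ≈ 1,088 cartridges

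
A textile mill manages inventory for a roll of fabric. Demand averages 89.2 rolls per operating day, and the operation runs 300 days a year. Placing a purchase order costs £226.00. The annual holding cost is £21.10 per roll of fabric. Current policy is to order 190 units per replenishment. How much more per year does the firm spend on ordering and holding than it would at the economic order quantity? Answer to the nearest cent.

Extra cost ≈ £17,859.35 per year

Annual demand D = 89.2 × 300 = 26,760.
EOQ = √(2DS/H) = √(2 × 26,760 × 226 / 21.1) ≈ 757.13.
Cost at Q* = (D/Q*)S + (Q*/2)H = √(2DSH) ≈ £15,975.46.
Cost at Q = 190: (26,760/190)×226 + (190/2)×21.1 = £31,830.32 + £2,004.50 = £33,834.82.
Excess = £33,834.82 − £15,975.46 = £17,859.35.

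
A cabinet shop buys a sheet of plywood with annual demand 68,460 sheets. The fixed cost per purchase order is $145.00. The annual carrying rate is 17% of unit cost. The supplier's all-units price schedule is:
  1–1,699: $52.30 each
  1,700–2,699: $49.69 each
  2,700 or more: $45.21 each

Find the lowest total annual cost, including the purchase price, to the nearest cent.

TC* ≈ $3,109,128.85

Holding cost per unit per year at price C is H = 0.17·C.
Evaluate total cost at each tier's feasible EOQ or, if the EOQ is below the tier, at the tier's minimum quantity.
EOQ at $52.30 = 1494.3 (feasible in tier 1): TC = 68,460×$52.30 + (68,460/1494.3)×145 + (1494.3/2)×0.17×$52.30 = $3,593,743.95.
EOQ at $49.69 = 1533.1 < 1700, so use break Q=1700: TC = 68,460×$49.69 + (68,460/1700.0)×145 + (1700.0/2)×0.17×$49.69 = $3,414,796.84.
EOQ at $45.21 = 1607.2 < 2700, so use break Q=2700: TC = 68,460×$45.21 + (68,460/2700.0)×145 + (2700.0/2)×0.17×$45.21 = $3,109,128.85.
Lowest total cost among the candidates is at Q = 2700.0.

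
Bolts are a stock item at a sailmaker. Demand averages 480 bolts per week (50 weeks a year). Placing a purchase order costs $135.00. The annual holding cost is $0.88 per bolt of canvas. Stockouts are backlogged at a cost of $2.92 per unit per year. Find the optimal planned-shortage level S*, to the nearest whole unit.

S* ≈ 717 bolts

Annual demand D = 480 × 50 = 24,000.
With planned backorders, Q* = √(2DS/H) · √((H+B)/B).
√(2DS/H) = √(2 × 24,000 × 135 / 0.88) = 2713.602.
√((H+B)/B) = √((0.88+2.92)/2.92) = 1.1408.
Q* ≈ 3095.612.
S* = Q* · H/(H+B) = 3095.612 × 0.88/3.8 ≈ 716.879.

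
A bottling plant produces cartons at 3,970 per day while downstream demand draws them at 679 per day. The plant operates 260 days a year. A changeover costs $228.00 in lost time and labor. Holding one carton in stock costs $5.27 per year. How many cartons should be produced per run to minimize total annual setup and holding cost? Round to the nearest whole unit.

Q* ≈ 4,293 cartons

Annual demand D = 679 × 260 = 176,540.
Production build-up factor (1 − d/p) = 1 − 679/3,970 = 0.8290.
Q* = √(2DS / (H(1 − d/p))) = √(2 × 176,540 × 228 / (5.27 × 0.8290)).
= √(80,502,240 / 4.3687) ≈ 4292.695.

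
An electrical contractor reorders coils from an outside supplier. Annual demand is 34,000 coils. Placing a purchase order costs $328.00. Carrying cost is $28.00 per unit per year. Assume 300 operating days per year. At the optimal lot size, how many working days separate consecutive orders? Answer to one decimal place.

T ≈ 7.9 days

The optimal lot size = √(2DS/H) = √(2 × 34,000 × 328 / 28) ≈ 892.51.
Cycle time = Q*/D × 300 = 892.51 / 34,000 × 300 ≈ 7.875 days.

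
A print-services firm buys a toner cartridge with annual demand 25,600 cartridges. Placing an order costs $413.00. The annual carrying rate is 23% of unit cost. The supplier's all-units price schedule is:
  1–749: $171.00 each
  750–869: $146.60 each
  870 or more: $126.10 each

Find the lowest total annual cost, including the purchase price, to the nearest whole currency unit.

TC* ≈ $3,252,929

Holding cost per unit per year at price C is H = 0.23·C.
Candidates are each tier's EOQ (if it falls in that tier) and each price-break quantity.
EOQ at $171.00 = 733.2 (feasible in tier 1): TC = 25,600×$171.00 + (25,600/733.2)×413 + (733.2/2)×0.23×$171.00 = $4,406,438.45.
EOQ at $146.60 = 791.9 (feasible in tier 2): TC = 25,600×$146.60 + (25,600/791.9)×413 + (791.9/2)×0.23×$146.60 = $3,779,661.82.
EOQ at $126.10 = 853.9 < 870, so use break Q=870: TC = 25,600×$126.10 + (25,600/870.0)×413 + (870.0/2)×0.23×$126.10 = $3,252,928.95.
Lowest total cost among the candidates is at Q = 870.0.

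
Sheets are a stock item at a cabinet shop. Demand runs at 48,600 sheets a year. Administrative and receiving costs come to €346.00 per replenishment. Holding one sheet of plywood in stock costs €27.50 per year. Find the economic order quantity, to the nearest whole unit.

EOQ = √(2DS / H) = √(2 × 48,600 × 346 / 27.5).
= √(33,631,200 / 27.5) = √1,222,952.7273 ≈ 1105.872.

Q* ≈ 1,106 sheets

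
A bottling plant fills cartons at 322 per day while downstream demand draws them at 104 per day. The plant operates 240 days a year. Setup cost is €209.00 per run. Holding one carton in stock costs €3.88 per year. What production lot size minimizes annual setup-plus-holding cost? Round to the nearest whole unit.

Annual demand D = 104 × 240 = 24,960.
Production build-up factor (1 − d/p) = 1 − 104/322 = 0.6770.
Q* = √(2DS / (H(1 − d/p))) = √(2 × 24,960 × 209 / (3.88 × 0.6770)).
= √(10,433,280 / 2.6268) ≈ 1992.940.

Q* ≈ 1,993 cartons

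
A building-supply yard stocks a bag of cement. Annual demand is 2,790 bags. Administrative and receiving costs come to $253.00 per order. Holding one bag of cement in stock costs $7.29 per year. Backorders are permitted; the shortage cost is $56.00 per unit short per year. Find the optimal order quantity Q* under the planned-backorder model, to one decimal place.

With planned backorders, Q* = √(2DS/H) · √((H+B)/B).
√(2DS/H) = √(2 × 2,790 × 253 / 7.29) = 440.062.
√((H+B)/B) = √((7.29+56)/56) = 1.0631.
Q* ≈ 467.829.

Q* ≈ 467.8 bags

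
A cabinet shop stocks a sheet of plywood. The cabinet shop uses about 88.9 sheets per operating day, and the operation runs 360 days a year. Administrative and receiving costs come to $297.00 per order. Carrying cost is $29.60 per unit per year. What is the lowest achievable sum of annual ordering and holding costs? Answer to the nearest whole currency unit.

TC* ≈ $23,721

Annual demand D = 88.9 × 360 = 32,004.
EOQ = √(2DS/H) = √(2 × 32,004 × 297 / 29.6) ≈ 801.40.
At the optimum the two cost components are equal, so total cost = 2·(Q*/2)H = Q*·H.
Minimum total = √(2DSH) = √(2 × 32,004 × 297 × 29.6) ≈ 23721.449.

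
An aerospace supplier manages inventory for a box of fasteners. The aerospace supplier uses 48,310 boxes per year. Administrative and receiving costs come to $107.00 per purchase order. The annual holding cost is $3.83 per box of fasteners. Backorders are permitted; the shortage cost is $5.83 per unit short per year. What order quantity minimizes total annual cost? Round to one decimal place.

Q* ≈ 2,114.9 boxes

With planned backorders, Q* = √(2DS/H) · √((H+B)/B).
√(2DS/H) = √(2 × 48,310 × 107 / 3.83) = 1642.956.
√((H+B)/B) = √((3.83+5.83)/5.83) = 1.2872.
Q* ≈ 2114.854.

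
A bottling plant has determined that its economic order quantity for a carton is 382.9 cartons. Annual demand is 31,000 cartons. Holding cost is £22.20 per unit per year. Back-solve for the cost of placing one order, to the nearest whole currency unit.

Invert the EOQ relation Q*² = 2DS/H.
From Q* = √(2DS/H): S = Q*²H / (2D) = 382.9² × 22.2 / (2 × 31,000) = 52.4967.

S ≈ £52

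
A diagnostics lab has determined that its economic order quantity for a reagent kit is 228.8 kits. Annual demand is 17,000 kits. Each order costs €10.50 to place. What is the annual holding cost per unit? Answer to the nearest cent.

Invert the EOQ relation Q*² = 2DS/H.
From Q* = √(2DS/H): H = 2DS / Q*² = 2 × 17,000 × 10.5 / 228.8² = 6.8196.

H ≈ €6.82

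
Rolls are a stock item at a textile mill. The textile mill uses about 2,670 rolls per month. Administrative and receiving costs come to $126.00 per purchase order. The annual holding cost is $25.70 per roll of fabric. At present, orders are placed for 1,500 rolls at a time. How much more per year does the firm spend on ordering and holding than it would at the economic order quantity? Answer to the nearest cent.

Extra cost ≈ $7,561.37 per year

Annual demand D = 2,670 × 12 = 32,040.
EOQ = √(2DS/H) = √(2 × 32,040 × 126 / 25.7) ≈ 560.51.
Cost at Q* = (D/Q*)S + (Q*/2)H = √(2DSH) ≈ $14,404.99.
Cost at Q = 1,500: (32,040/1,500)×126 + (1,500/2)×25.7 = $2,691.36 + $19,275.00 = $21,966.36.
Excess = $21,966.36 − $14,404.99 = $7,561.37.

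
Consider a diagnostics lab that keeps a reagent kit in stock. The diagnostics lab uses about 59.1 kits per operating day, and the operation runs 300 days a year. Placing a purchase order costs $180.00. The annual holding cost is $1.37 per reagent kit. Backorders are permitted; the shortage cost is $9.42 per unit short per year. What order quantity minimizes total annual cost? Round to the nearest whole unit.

Annual demand D = 59.1 × 300 = 17,730.
With planned backorders, Q* = √(2DS/H) · √((H+B)/B).
√(2DS/H) = √(2 × 17,730 × 180 / 1.37) = 2158.467.
√((H+B)/B) = √((1.37+9.42)/9.42) = 1.0703.
Q* ≈ 2310.099.

Q* ≈ 2,310 kits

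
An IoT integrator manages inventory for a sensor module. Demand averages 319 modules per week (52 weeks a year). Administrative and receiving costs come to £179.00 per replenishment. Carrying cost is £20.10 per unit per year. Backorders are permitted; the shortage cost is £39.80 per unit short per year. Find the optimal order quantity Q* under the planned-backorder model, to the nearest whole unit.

Annual demand D = 319 × 52 = 16,588.
With planned backorders, Q* = √(2DS/H) · √((H+B)/B).
√(2DS/H) = √(2 × 16,588 × 179 / 20.1) = 543.551.
√((H+B)/B) = √((20.1+39.8)/39.8) = 1.2268.
Q* ≈ 666.826.

Q* ≈ 667 modules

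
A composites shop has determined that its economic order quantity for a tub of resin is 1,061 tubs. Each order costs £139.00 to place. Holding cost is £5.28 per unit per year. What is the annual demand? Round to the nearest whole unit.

Squaring Q* = √(2DS/H) gives Q*² = 2DS/H.
From Q* = √(2DS/H): D = Q*²H / (2S) = 1,061² × 5.28 / (2 × 139) = 21380.600.

D ≈ 21,381 tubs per year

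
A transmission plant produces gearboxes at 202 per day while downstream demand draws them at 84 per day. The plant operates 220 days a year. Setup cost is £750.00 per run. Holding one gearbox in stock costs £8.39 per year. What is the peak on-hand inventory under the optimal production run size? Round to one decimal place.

I_max ≈ 1,389.3 gearboxes

Annual demand D = 84 × 220 = 18,480.
Production build-up factor (1 − d/p) = 1 − 84/202 = 0.5842.
Q* = √(2DS / (H(1 − d/p))) = √(2 × 18,480 × 750 / (8.39 × 0.5842)).
= √(27,720,000 / 4.9011) ≈ 2378.211.
Maximum inventory = Q*(1 − d/p) = 2378.211 × 0.5842 ≈ 1389.252.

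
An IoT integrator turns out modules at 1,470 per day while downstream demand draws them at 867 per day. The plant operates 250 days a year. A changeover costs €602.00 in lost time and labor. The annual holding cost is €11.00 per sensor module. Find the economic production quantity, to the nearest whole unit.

Q* ≈ 7,605 modules

Annual demand D = 867 × 250 = 216,750.
Production build-up factor (1 − d/p) = 1 − 867/1,470 = 0.4102.
Q* = √(2DS / (H(1 − d/p))) = √(2 × 216,750 × 602 / (11 × 0.4102)).
= √(260,967,000 / 4.5122) ≈ 7604.952.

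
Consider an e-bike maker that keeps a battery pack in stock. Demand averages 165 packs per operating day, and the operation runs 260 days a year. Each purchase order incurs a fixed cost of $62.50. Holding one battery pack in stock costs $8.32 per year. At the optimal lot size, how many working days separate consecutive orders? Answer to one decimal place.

T ≈ 4.9 days

Annual demand D = 165 × 260 = 42,900.
Q* = √(2DS/H) = √(2 × 42,900 × 62.5 / 8.32) ≈ 802.83.
Cycle time = Q*/D × 260 = 802.83 / 42,900 × 260 ≈ 4.866 days.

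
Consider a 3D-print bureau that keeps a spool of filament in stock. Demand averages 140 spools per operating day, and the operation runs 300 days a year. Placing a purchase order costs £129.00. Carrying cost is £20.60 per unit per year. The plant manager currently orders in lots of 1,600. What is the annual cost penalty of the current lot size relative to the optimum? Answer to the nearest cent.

Extra cost ≈ £4,925.65 per year

Annual demand D = 140 × 300 = 42,000.
EOQ = √(2DS/H) = √(2 × 42,000 × 129 / 20.6) ≈ 725.27.
Cost at Q* = (D/Q*)S + (Q*/2)H = √(2DSH) ≈ £14,940.60.
Cost at Q = 1,600: (42,000/1,600)×129 + (1,600/2)×20.6 = £3,386.25 + £16,480.00 = £19,866.25.
Excess = £19,866.25 − £14,940.60 = £4,925.65.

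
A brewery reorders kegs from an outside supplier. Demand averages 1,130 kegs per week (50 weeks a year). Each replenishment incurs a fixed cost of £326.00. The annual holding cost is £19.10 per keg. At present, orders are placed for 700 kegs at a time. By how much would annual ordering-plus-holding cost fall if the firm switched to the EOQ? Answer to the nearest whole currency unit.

Annual demand D = 1,130 × 50 = 56,500.
EOQ = √(2DS/H) = √(2 × 56,500 × 326 / 19.1) ≈ 1388.77.
Cost at Q* = (D/Q*)S + (Q*/2)H = √(2DSH) ≈ £26,525.57.
Cost at Q = 700: (56,500/700)×326 + (700/2)×19.1 = £26,312.86 + £6,685.00 = £32,997.86.
Excess = £32,997.86 − £26,525.57 = £6,472.29.

Extra cost ≈ £6,472 per year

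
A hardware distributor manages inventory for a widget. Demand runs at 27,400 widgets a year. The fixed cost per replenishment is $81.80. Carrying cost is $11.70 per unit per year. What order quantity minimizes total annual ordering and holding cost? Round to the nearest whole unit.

EOQ = √(2DS / H) = √(2 × 27,400 × 81.8 / 11.7).
= √(4,482,640 / 11.7) = √383,131.6239 ≈ 618.976.

Q* ≈ 619 widgets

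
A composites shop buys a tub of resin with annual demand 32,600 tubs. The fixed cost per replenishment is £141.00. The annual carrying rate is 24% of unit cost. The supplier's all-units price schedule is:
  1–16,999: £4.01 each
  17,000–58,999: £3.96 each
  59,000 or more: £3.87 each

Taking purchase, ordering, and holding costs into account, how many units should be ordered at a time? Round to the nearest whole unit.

Q* ≈ 3,091 tubs

Holding cost per unit per year at price C is H = 0.24·C.
Candidates are each tier's EOQ (if it falls in that tier) and each price-break quantity.
EOQ at £4.01 = 3090.7 (feasible in tier 1): TC = 32,600×£4.01 + (32,600/3090.7)×141 + (3090.7/2)×0.24×£4.01 = £133,700.48.
EOQ at £3.96 = 3110.1 < 17000, so use break Q=17000: TC = 32,600×£3.96 + (32,600/17000.0)×141 + (17000.0/2)×0.24×£3.96 = £137,444.79.
EOQ at £3.87 = 3146.1 < 59000, so use break Q=59000: TC = 32,600×£3.87 + (32,600/59000.0)×141 + (59000.0/2)×0.24×£3.87 = £153,639.51.
Lowest total cost is £133,700.48 at Q = 3090.7.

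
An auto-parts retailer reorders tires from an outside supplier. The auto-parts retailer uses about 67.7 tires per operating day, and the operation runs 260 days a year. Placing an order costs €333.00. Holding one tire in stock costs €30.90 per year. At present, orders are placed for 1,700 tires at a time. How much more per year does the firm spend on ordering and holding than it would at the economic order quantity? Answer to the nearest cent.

Extra cost ≈ €10,680.35 per year

Annual demand D = 67.7 × 260 = 17,602.
EOQ = √(2DS/H) = √(2 × 17,602 × 333 / 30.9) ≈ 615.94.
Cost at Q* = (D/Q*)S + (Q*/2)H = √(2DSH) ≈ €19,032.57.
Cost at Q = 1,700: (17,602/1,700)×333 + (1,700/2)×30.9 = €3,447.92 + €26,265.00 = €29,712.92.
Excess = €29,712.92 − €19,032.57 = €10,680.35.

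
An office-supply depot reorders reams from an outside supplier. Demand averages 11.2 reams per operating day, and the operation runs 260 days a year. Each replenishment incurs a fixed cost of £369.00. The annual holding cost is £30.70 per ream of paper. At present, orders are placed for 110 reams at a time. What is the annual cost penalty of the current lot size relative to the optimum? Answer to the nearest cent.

Extra cost ≈ £3,334.37 per year

Annual demand D = 11.2 × 260 = 2,912.
EOQ = √(2DS/H) = √(2 × 2,912 × 369 / 30.7) ≈ 264.58.
Cost at Q* = (D/Q*)S + (Q*/2)H = √(2DSH) ≈ £8,122.56.
Cost at Q = 110: (2,912/110)×369 + (110/2)×30.7 = £9,768.44 + £1,688.50 = £11,456.94.
Excess = £11,456.94 − £8,122.56 = £3,334.37.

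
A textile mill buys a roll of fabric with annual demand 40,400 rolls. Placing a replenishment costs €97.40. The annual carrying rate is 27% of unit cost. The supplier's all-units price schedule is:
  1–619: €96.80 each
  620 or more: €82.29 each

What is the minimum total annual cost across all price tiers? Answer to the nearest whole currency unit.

Holding cost per unit per year at price C is H = 0.27·C.
Evaluate total cost at each tier's feasible EOQ or, if the EOQ is below the tier, at the tier's minimum quantity.
EOQ at €96.80 = 548.7 (feasible in tier 1): TC = 40,400×€96.80 + (40,400/548.7)×97.4 + (548.7/2)×0.27×€96.80 = €3,925,061.83.
EOQ at €82.29 = 595.2 < 620, so use break Q=620: TC = 40,400×€82.29 + (40,400/620.0)×97.4 + (620.0/2)×0.27×€82.29 = €3,337,750.38.
Lowest total cost among the candidates is at Q = 620.0.

TC* ≈ €3,337,750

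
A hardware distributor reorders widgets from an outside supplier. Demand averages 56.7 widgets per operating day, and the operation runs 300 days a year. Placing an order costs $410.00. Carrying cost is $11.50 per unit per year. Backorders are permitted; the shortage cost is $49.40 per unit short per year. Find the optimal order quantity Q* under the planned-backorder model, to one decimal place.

Annual demand D = 56.7 × 300 = 17,010.
With planned backorders, Q* = √(2DS/H) · √((H+B)/B).
√(2DS/H) = √(2 × 17,010 × 410 / 11.5) = 1101.311.
√((H+B)/B) = √((11.5+49.4)/49.4) = 1.1103.
Q* ≈ 1222.800.

Q* ≈ 1,222.8 widgets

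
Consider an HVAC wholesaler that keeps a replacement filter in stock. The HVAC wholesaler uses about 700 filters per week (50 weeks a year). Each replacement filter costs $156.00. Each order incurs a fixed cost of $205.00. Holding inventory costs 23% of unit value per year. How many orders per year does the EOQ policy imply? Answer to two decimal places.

N ≈ 55.34 orders per year

Annual demand D = 700 × 50 = 35,000.
Holding cost H = 0.23 × $156.00 = $35.8800 per unit per year.
The optimal lot size = √(2DS/H) = √(2 × 35,000 × 205 / 35.88) ≈ 632.41.
Orders per year = D / Q* = 35,000 / 632.41 ≈ 55.344.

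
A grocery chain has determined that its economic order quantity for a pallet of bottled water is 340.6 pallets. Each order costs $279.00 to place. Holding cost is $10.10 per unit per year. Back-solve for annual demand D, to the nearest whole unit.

Invert the EOQ relation Q*² = 2DS/H.
From Q* = √(2DS/H): D = Q*²H / (2S) = 340.6² × 10.1 / (2 × 279) = 2099.793.

D ≈ 2,100 pallets per year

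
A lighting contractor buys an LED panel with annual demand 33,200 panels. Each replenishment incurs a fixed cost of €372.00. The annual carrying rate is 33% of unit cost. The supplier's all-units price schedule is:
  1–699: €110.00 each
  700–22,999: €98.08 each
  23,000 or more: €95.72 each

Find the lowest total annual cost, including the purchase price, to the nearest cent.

TC* ≈ €3,284,531.01

Holding cost per unit per year at price C is H = 0.33·C.
Evaluate total cost at each tier's feasible EOQ or, if the EOQ is below the tier, at the tier's minimum quantity.
Tier 1 (€110.00): EOQ = 824.9 exceeds tier's upper bound 699, so this tier is dominated.
EOQ at €98.08 = 873.6 (feasible in tier 2): TC = 33,200×€98.08 + (33,200/873.6)×372 + (873.6/2)×0.33×€98.08 = €3,284,531.01.
EOQ at €95.72 = 884.3 < 23000, so use break Q=23000: TC = 33,200×€95.72 + (33,200/23000.0)×372 + (23000.0/2)×0.33×€95.72 = €3,541,698.37.
Lowest total cost among the candidates is at Q = 873.6.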